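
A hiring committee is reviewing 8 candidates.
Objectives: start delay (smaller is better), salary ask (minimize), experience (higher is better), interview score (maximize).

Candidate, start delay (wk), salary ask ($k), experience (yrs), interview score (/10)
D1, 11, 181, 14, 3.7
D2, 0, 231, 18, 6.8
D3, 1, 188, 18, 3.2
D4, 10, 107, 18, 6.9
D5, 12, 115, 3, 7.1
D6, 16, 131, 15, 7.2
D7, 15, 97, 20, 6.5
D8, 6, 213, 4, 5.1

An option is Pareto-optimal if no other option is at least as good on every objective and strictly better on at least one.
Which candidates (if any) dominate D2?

none

D1: worse on start delay (11 vs 0).
D3: worse on start delay (1 vs 0).
D4: worse on start delay (10 vs 0).
D5: worse on start delay (12 vs 0).
D6: worse on start delay (16 vs 0).
D7: worse on start delay (15 vs 0).
D8: worse on start delay (6 vs 0).
No option dominates D2.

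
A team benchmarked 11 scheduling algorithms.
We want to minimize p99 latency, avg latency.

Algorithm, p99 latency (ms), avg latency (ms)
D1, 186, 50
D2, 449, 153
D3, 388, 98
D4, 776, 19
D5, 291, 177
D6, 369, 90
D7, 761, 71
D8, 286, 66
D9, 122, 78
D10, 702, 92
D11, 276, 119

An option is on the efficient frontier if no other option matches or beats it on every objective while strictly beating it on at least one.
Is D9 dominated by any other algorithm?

D1: worse on p99 latency (186 vs 122).
D2: worse on p99 latency (449 vs 122).
D3: worse on p99 latency (388 vs 122).
D4: worse on p99 latency (776 vs 122).
D5: worse on p99 latency (291 vs 122).
D6: worse on p99 latency (369 vs 122).
D7: worse on p99 latency (761 vs 122).
D8: worse on p99 latency (286 vs 122).
D10: worse on p99 latency (702 vs 122).
D11: worse on p99 latency (276 vs 122).
No option is at least as good as D9 on every objective and strictly better on one.

No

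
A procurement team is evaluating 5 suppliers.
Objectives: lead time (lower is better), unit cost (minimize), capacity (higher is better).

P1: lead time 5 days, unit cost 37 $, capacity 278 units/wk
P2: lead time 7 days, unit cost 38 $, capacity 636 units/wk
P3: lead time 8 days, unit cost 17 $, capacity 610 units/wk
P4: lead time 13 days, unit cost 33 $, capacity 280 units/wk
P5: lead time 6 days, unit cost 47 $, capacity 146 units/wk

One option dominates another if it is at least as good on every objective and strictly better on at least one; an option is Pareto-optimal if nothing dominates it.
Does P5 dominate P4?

No

P5 vs P4: P5 is worse on unit cost (47 vs 33), so it does not dominate P4.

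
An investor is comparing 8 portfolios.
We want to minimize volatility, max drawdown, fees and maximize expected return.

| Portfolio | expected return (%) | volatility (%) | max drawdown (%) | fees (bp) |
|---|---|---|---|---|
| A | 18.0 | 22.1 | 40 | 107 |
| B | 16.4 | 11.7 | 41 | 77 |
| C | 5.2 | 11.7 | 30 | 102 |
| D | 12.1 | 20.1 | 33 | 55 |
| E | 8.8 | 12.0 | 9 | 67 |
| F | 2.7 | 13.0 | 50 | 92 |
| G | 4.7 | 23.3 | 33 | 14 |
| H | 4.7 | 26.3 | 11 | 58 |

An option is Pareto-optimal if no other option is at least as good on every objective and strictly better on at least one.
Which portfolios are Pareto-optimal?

A: not dominated (best expected return).
B: not dominated.
C: not dominated.
D: not dominated.
E: not dominated (best max drawdown).
F: dominated by B (expected return 16.4≥2.7, volatility 11.7≤13.0, max drawdown 41≤50, fees 77≤92).
G: not dominated (best fees).
H: not dominated.

A, B, C, D, E, G, H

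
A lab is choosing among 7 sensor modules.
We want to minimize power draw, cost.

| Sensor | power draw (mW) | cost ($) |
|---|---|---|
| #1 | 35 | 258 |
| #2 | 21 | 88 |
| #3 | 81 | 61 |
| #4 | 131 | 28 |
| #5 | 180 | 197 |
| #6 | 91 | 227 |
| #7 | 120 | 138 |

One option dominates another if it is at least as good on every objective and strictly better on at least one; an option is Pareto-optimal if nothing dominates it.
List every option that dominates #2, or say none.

none

#1: worse on power draw (35 vs 21).
#3: worse on power draw (81 vs 21).
#4: worse on power draw (131 vs 21).
#5: worse on power draw (180 vs 21).
#6: worse on power draw (91 vs 21).
#7: worse on power draw (120 vs 21).
No option dominates #2.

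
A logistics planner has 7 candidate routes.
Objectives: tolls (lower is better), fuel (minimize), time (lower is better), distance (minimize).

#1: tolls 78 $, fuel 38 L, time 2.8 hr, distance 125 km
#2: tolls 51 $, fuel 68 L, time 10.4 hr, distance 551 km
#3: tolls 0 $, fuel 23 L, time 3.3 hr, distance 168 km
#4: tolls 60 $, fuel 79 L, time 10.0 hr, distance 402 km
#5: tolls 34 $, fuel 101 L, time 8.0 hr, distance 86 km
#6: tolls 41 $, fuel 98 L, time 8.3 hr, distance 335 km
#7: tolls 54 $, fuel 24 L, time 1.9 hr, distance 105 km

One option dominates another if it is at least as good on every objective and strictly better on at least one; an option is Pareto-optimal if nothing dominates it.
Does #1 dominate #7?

#1 vs #7: #1 is worse on tolls (78 vs 54), so it does not dominate #7.

No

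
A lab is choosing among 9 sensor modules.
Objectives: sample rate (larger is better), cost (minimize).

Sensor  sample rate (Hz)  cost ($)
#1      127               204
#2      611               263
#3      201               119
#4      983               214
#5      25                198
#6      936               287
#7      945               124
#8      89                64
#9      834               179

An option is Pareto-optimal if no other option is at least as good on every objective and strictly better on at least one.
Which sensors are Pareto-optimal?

#3, #4, #7, #8

#1: dominated by #3 (sample rate 201≥127, cost 119≤204).
#2: dominated by #4 (sample rate 983≥611, cost 214≤263).
#3: not dominated.
#4: not dominated (best sample rate).
#5: dominated by #3 (sample rate 201≥25, cost 119≤198).
#6: dominated by #4 (sample rate 983≥936, cost 214≤287).
#7: not dominated.
#8: not dominated (best cost).
#9: dominated by #7 (sample rate 945≥834, cost 124≤179).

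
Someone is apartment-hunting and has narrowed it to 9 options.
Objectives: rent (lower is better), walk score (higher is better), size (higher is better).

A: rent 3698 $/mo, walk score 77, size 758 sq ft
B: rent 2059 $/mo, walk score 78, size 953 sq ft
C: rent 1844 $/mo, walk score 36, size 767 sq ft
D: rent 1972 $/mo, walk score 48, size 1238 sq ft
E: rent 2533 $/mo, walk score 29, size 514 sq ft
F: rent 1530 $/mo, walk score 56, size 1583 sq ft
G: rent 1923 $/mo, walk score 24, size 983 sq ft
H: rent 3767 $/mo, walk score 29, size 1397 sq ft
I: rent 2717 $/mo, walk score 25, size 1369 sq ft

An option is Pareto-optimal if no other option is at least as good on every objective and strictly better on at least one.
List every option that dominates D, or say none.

F: rent 1530≤1972, walk score 56≥48, size 1583≥1238 — dominates D.
Others (A, B, C, E, G, H, I) are each worse than D on at least one objective.

F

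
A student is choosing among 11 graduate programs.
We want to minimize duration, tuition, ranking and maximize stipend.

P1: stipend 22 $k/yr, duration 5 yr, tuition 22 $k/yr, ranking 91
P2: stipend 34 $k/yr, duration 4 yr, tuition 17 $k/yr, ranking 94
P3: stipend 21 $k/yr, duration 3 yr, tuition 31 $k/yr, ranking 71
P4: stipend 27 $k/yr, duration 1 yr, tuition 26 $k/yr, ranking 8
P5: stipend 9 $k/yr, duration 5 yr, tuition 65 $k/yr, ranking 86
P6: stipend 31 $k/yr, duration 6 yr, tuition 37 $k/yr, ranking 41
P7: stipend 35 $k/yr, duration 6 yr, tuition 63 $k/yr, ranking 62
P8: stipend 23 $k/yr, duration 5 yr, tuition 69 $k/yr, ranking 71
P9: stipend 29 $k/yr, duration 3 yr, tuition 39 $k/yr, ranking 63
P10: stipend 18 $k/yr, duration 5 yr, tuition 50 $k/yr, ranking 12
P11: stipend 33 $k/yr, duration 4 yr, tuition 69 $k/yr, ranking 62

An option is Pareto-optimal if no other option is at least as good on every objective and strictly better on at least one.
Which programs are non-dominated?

P1, P2, P4, P6, P7, P9, P11

P1: not dominated.
P2: not dominated (best tuition).
P3: dominated by P4 (stipend 27≥21, duration 1≤3, tuition 26≤31, ranking 8≤71).
P4: not dominated (best duration).
P5: dominated by P3 (stipend 21≥9, duration 3≤5, tuition 31≤65, ranking 71≤86).
P6: not dominated.
P7: not dominated (best stipend).
P8: dominated by P4 (stipend 27≥23, duration 1≤5, tuition 26≤69, ranking 8≤71).
P9: not dominated.
P10: dominated by P4 (stipend 27≥18, duration 1≤5, tuition 26≤50, ranking 8≤12).
P11: not dominated.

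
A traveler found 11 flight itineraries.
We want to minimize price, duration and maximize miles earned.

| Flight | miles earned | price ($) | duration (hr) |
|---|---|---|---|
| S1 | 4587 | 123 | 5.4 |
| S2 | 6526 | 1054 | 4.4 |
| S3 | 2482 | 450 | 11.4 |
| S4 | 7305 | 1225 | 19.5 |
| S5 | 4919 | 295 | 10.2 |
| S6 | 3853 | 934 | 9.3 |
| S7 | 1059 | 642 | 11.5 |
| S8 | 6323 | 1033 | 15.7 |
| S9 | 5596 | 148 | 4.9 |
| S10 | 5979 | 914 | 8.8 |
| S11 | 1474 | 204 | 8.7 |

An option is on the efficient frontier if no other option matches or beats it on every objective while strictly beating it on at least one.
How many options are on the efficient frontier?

6

S1: not dominated (best price).
S2: not dominated (best duration).
S3: dominated by S1 (miles earned 4587≥2482, price 123≤450, duration 5.4≤11.4).
S4: not dominated (best miles earned).
S5: dominated by S9 (miles earned 5596≥4919, price 148≤295, duration 4.9≤10.2).
S6: dominated by S1 (miles earned 4587≥3853, price 123≤934, duration 5.4≤9.3).
S7: dominated by S1 (miles earned 4587≥1059, price 123≤642, duration 5.4≤11.5).
S8: not dominated.
S9: not dominated.
S10: not dominated.
S11: dominated by S1 (miles earned 4587≥1474, price 123≤204, duration 5.4≤8.7).
Pareto-optimal: S1, S2, S4, S8, S9, S10 → 6.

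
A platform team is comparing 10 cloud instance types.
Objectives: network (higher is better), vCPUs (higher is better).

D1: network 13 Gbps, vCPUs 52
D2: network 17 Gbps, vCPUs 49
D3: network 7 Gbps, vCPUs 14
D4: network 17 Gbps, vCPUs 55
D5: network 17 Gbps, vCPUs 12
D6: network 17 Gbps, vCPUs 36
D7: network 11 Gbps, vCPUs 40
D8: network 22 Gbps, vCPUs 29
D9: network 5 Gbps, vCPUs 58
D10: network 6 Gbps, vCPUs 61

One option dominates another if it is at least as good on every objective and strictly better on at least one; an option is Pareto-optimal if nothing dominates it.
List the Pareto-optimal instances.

D4, D8, D10

D1: dominated by D4 (network 17≥13, vCPUs 55≥52).
D2: dominated by D4 (network 17≥17, vCPUs 55≥49).
D3: dominated by D1 (network 13≥7, vCPUs 52≥14).
D4: not dominated.
D5: dominated by D2 (network 17≥17, vCPUs 49≥12).
D6: dominated by D2 (network 17≥17, vCPUs 49≥36).
D7: dominated by D1 (network 13≥11, vCPUs 52≥40).
D8: not dominated (best network).
D9: dominated by D10 (network 6≥5, vCPUs 61≥58).
D10: not dominated (best vCPUs).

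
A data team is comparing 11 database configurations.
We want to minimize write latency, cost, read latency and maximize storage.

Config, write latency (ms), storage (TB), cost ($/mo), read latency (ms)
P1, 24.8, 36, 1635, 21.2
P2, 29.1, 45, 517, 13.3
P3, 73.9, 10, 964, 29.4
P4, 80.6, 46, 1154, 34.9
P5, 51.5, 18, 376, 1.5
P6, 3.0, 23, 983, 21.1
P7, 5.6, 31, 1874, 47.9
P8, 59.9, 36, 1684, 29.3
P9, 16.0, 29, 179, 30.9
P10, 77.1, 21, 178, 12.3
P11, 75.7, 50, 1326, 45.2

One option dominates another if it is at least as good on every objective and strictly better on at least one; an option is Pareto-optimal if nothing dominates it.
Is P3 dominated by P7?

No

P7 vs P3: P7 is worse on cost (1874 vs 964), so it does not dominate P3.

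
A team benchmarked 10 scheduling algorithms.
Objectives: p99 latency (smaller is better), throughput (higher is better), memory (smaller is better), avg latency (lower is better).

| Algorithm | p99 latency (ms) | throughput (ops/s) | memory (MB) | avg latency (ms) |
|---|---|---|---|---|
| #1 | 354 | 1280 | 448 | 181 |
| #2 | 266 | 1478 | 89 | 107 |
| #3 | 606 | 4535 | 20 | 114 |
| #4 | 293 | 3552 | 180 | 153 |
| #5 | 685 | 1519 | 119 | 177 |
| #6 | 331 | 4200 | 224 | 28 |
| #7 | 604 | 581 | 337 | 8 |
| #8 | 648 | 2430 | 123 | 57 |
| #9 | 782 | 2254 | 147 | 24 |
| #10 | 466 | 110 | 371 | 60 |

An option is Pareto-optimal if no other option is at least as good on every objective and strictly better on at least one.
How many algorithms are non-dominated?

7

#1: dominated by #2 (p99 latency 266≤354, throughput 1478≥1280, memory 89≤448, avg latency 107≤181).
#2: not dominated (best p99 latency).
#3: not dominated (best throughput).
#4: not dominated.
#5: dominated by #3 (p99 latency 606≤685, throughput 4535≥1519, memory 20≤119, avg latency 114≤177).
#6: not dominated.
#7: not dominated (best avg latency).
#8: not dominated.
#9: not dominated.
#10: dominated by #6 (p99 latency 331≤466, throughput 4200≥110, memory 224≤371, avg latency 28≤60).
Pareto-optimal: #2, #3, #4, #6, #7, #8, #9 → 7.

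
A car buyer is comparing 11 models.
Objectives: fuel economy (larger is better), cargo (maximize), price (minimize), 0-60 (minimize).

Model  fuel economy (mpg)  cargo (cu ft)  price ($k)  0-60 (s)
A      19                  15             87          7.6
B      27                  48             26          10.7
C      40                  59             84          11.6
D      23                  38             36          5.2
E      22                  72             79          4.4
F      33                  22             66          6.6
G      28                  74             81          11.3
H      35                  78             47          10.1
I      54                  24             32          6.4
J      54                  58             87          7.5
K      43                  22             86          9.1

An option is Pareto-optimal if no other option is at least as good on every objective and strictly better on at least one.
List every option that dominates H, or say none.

none

A: worse on fuel economy (19 vs 35).
B: worse on fuel economy (27 vs 35).
C: worse on cargo (59 vs 78).
D: worse on fuel economy (23 vs 35).
E: worse on fuel economy (22 vs 35).
F: worse on fuel economy (33 vs 35).
G: worse on fuel economy (28 vs 35).
I: worse on cargo (24 vs 78).
J: worse on cargo (58 vs 78).
K: worse on cargo (22 vs 78).
No option dominates H.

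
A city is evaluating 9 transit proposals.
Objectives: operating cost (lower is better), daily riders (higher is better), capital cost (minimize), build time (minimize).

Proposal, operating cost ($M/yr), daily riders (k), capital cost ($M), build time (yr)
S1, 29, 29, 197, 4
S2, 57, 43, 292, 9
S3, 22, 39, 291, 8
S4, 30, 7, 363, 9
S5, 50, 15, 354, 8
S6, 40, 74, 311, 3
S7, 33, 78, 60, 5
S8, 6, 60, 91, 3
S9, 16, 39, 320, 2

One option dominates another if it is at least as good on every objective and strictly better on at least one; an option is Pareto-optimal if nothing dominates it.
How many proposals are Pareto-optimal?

S1: dominated by S8 (operating cost 6≤29, daily riders 60≥29, capital cost 91≤197, build time 3≤4).
S2: dominated by S7 (operating cost 33≤57, daily riders 78≥43, capital cost 60≤292, build time 5≤9).
S3: dominated by S8 (operating cost 6≤22, daily riders 60≥39, capital cost 91≤291, build time 3≤8).
S4: dominated by S1 (operating cost 29≤30, daily riders 29≥7, capital cost 197≤363, build time 4≤9).
S5: dominated by S1 (operating cost 29≤50, daily riders 29≥15, capital cost 197≤354, build time 4≤8).
S6: not dominated.
S7: not dominated (best daily riders).
S8: not dominated (best operating cost).
S9: not dominated (best build time).
Pareto-optimal: S6, S7, S8, S9 → 4.

4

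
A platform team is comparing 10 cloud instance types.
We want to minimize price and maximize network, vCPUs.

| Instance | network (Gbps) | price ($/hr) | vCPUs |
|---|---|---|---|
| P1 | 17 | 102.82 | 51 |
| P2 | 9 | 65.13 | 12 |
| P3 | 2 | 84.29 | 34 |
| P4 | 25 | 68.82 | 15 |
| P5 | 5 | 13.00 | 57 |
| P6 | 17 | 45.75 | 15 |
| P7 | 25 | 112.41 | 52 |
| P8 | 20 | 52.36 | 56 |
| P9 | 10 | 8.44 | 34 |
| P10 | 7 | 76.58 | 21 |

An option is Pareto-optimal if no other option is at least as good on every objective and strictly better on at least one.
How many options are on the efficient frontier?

6

P1: dominated by P8 (network 20≥17, price 52.36≤102.82, vCPUs 56≥51).
P2: dominated by P6 (network 17≥9, price 45.75≤65.13, vCPUs 15≥12).
P3: dominated by P5 (network 5≥2, price 13.00≤84.29, vCPUs 57≥34).
P4: not dominated.
P5: not dominated (best vCPUs).
P6: not dominated.
P7: not dominated.
P8: not dominated.
P9: not dominated (best price).
P10: dominated by P8 (network 20≥7, price 52.36≤76.58, vCPUs 56≥21).
Pareto-optimal: P4, P5, P6, P7, P8, P9 → 6.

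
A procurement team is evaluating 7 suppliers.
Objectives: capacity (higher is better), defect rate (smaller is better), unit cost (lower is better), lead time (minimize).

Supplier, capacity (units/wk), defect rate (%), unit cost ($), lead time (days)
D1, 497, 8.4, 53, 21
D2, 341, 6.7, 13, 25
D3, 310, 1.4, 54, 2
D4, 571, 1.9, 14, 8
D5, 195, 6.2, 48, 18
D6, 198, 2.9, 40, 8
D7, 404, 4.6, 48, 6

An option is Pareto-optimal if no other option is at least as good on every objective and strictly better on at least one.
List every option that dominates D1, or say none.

D4

D4: capacity 571≥497, defect rate 1.9≤8.4, unit cost 14≤53, lead time 8≤21 — dominates D1.
Others (D2, D3, D5, D6, D7) are each worse than D1 on at least one objective.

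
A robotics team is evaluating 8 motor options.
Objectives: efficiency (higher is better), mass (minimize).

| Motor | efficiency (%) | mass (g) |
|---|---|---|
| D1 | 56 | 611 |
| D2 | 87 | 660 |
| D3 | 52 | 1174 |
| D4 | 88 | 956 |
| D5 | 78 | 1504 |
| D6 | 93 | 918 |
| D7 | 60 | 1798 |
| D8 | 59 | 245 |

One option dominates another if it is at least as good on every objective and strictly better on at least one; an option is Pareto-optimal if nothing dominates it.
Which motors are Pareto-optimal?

D2, D6, D8

D1: dominated by D8 (efficiency 59≥56, mass 245≤611).
D2: not dominated.
D3: dominated by D1 (efficiency 56≥52, mass 611≤1174).
D4: dominated by D6 (efficiency 93≥88, mass 918≤956).
D5: dominated by D2 (efficiency 87≥78, mass 660≤1504).
D6: not dominated (best efficiency).
D7: dominated by D2 (efficiency 87≥60, mass 660≤1798).
D8: not dominated (best mass).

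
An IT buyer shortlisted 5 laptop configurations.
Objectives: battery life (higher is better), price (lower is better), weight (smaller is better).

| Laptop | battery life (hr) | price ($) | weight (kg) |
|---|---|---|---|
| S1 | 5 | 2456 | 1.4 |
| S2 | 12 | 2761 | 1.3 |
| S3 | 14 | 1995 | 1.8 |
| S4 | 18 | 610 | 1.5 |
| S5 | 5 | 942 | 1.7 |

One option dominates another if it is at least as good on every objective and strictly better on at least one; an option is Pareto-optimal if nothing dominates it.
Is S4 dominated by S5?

No

S5 vs S4: S5 is worse on battery life (5 vs 18), so it does not dominate S4.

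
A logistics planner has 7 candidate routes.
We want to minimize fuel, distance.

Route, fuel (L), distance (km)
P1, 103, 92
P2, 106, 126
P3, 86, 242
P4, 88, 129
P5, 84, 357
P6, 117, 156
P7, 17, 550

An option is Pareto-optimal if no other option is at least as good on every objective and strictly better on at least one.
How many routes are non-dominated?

5

P1: not dominated (best distance).
P2: dominated by P1 (fuel 103≤106, distance 92≤126).
P3: not dominated.
P4: not dominated.
P5: not dominated.
P6: dominated by P1 (fuel 103≤117, distance 92≤156).
P7: not dominated (best fuel).
Pareto-optimal: P1, P3, P4, P5, P7 → 5.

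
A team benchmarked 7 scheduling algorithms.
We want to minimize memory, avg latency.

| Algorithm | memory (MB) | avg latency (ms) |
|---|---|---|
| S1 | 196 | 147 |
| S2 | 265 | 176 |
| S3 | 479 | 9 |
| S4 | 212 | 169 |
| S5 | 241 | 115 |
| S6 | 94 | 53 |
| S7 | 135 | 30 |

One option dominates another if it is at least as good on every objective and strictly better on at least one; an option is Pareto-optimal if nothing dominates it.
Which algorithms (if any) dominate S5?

S6: memory 94≤241, avg latency 53≤115 — dominates S5.
S7: memory 135≤241, avg latency 30≤115 — dominates S5.
Others (S1, S2, S3, S4) are each worse than S5 on at least one objective.

S6, S7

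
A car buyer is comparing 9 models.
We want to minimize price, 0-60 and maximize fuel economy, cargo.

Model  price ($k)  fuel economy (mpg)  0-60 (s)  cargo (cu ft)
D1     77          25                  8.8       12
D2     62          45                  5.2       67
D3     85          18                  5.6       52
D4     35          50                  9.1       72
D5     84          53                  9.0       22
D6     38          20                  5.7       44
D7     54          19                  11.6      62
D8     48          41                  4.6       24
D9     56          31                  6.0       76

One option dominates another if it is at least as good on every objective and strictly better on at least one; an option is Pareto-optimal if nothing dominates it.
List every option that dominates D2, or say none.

none

D1: worse on price (77 vs 62).
D3: worse on price (85 vs 62).
D4: worse on 0-60 (9.1 vs 5.2).
D5: worse on price (84 vs 62).
D6: worse on fuel economy (20 vs 45).
D7: worse on fuel economy (19 vs 45).
D8: worse on fuel economy (41 vs 45).
D9: worse on fuel economy (31 vs 45).
No option dominates D2.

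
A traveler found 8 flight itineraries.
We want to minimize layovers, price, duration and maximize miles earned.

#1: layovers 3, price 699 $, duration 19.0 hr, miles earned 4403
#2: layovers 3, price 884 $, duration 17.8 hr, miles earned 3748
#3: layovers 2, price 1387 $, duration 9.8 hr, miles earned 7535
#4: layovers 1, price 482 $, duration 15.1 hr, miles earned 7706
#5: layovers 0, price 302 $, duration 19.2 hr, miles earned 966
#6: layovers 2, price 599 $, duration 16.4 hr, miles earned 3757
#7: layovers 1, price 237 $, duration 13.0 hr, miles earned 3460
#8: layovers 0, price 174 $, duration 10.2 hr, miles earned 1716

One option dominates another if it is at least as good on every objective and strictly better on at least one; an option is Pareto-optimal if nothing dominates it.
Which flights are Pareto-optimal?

#3, #4, #7, #8

#1: dominated by #4 (layovers 1≤3, price 482≤699, duration 15.1≤19.0, miles earned 7706≥4403).
#2: dominated by #4 (layovers 1≤3, price 482≤884, duration 15.1≤17.8, miles earned 7706≥3748).
#3: not dominated (best duration).
#4: not dominated (best miles earned).
#5: dominated by #8 (layovers 0≤0, price 174≤302, duration 10.2≤19.2, miles earned 1716≥966).
#6: dominated by #4 (layovers 1≤2, price 482≤599, duration 15.1≤16.4, miles earned 7706≥3757).
#7: not dominated.
#8: not dominated (best price).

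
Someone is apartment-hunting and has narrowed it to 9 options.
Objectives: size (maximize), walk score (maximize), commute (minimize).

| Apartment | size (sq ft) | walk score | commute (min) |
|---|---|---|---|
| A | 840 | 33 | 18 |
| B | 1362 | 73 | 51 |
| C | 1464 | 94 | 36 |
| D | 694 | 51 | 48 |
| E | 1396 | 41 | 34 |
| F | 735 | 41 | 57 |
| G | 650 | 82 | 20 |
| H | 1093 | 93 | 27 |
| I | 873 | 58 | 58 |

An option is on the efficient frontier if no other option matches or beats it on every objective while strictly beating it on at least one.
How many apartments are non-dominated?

5

A: not dominated (best commute).
B: dominated by C (size 1464≥1362, walk score 94≥73, commute 36≤51).
C: not dominated (best size).
D: dominated by C (size 1464≥694, walk score 94≥51, commute 36≤48).
E: not dominated.
F: dominated by B (size 1362≥735, walk score 73≥41, commute 51≤57).
G: not dominated.
H: not dominated.
I: dominated by B (size 1362≥873, walk score 73≥58, commute 51≤58).
Pareto-optimal: A, C, E, G, H → 5.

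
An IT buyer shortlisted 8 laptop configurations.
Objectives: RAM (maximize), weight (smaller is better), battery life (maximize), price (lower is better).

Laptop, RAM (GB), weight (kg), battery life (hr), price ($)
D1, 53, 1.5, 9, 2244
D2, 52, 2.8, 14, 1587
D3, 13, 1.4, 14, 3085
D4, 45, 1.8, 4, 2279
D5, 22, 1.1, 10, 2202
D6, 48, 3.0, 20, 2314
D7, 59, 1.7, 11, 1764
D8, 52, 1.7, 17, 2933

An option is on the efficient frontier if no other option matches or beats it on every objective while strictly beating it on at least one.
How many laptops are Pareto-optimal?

D1: not dominated.
D2: not dominated (best price).
D3: not dominated.
D4: dominated by D1 (RAM 53≥45, weight 1.5≤1.8, battery life 9≥4, price 2244≤2279).
D5: not dominated (best weight).
D6: not dominated (best battery life).
D7: not dominated (best RAM).
D8: not dominated.
Pareto-optimal: D1, D2, D3, D5, D6, D7, D8 → 7.

7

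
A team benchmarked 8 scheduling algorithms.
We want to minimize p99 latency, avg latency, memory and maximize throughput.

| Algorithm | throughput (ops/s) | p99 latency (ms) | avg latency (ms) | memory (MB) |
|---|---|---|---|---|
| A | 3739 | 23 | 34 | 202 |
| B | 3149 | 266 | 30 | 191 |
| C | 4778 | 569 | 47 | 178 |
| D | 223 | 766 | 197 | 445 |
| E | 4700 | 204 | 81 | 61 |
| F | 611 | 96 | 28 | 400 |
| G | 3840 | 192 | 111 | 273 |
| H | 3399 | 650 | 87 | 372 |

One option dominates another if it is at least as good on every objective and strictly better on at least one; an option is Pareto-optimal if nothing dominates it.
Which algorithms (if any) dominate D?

A: throughput 3739≥223, p99 latency 23≤766, avg latency 34≤197, memory 202≤445 — dominates D.
B: throughput 3149≥223, p99 latency 266≤766, avg latency 30≤197, memory 191≤445 — dominates D.
C: throughput 4778≥223, p99 latency 569≤766, avg latency 47≤197, memory 178≤445 — dominates D.
E: throughput 4700≥223, p99 latency 204≤766, avg latency 81≤197, memory 61≤445 — dominates D.
F: throughput 611≥223, p99 latency 96≤766, avg latency 28≤197, memory 400≤445 — dominates D.
G: throughput 3840≥223, p99 latency 192≤766, avg latency 111≤197, memory 273≤445 — dominates D.
H: throughput 3399≥223, p99 latency 650≤766, avg latency 87≤197, memory 372≤445 — dominates D.

A, B, C, E, F, G, H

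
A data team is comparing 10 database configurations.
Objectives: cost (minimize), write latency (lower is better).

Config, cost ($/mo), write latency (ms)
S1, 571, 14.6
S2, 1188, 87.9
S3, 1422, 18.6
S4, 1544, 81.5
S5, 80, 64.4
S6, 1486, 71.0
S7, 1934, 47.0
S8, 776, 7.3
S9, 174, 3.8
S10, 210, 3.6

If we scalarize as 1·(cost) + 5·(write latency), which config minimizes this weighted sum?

S9

S1: 1·571 + 5·14.6 = 644.0
S2: 1·1188 + 5·87.9 = 1627.5
S3: 1·1422 + 5·18.6 = 1515.0
S4: 1·1544 + 5·81.5 = 1951.5
S5: 1·80 + 5·64.4 = 402.0
S6: 1·1486 + 5·71.0 = 1841.0
S7: 1·1934 + 5·47.0 = 2169.0
S8: 1·776 + 5·7.3 = 812.5
S9: 1·174 + 5·3.8 = 193.0
S10: 1·210 + 5·3.6 = 228.0
Lowest: S9 at 193.0.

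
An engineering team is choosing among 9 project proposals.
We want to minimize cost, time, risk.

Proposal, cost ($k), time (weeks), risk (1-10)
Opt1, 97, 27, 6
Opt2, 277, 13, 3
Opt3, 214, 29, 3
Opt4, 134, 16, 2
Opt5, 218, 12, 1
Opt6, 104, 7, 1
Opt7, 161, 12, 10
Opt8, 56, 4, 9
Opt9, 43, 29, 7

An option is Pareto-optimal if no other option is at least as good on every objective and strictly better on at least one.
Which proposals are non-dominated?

Opt1, Opt6, Opt8, Opt9

Opt1: not dominated.
Opt2: dominated by Opt5 (cost 218≤277, time 12≤13, risk 1≤3).
Opt3: dominated by Opt4 (cost 134≤214, time 16≤29, risk 2≤3).
Opt4: dominated by Opt6 (cost 104≤134, time 7≤16, risk 1≤2).
Opt5: dominated by Opt6 (cost 104≤218, time 7≤12, risk 1≤1).
Opt6: not dominated.
Opt7: dominated by Opt6 (cost 104≤161, time 7≤12, risk 1≤10).
Opt8: not dominated (best time).
Opt9: not dominated (best cost).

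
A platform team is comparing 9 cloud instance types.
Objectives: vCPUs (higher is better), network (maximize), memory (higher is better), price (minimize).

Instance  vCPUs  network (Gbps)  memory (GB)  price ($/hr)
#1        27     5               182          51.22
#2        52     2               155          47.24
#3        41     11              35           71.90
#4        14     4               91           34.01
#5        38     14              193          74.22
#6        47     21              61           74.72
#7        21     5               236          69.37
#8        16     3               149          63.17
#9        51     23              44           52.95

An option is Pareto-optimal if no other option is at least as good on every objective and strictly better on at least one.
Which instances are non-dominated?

#1: not dominated.
#2: not dominated (best vCPUs).
#3: dominated by #9 (vCPUs 51≥41, network 23≥11, memory 44≥35, price 52.95≤71.90).
#4: not dominated (best price).
#5: not dominated.
#6: not dominated.
#7: not dominated (best memory).
#8: dominated by #1 (vCPUs 27≥16, network 5≥3, memory 182≥149, price 51.22≤63.17).
#9: not dominated (best network).

#1, #2, #4, #5, #6, #7, #9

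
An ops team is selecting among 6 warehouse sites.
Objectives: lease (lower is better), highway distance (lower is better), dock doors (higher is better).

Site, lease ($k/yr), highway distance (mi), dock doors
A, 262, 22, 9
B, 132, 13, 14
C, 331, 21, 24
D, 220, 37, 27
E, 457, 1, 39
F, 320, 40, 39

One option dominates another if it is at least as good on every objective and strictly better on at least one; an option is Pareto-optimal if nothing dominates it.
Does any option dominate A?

Yes

B vs A: lease 132≤262, highway distance 13≤22, dock doors 14≥9 — B is at least as good on every objective and strictly better on at least one, so B dominates A.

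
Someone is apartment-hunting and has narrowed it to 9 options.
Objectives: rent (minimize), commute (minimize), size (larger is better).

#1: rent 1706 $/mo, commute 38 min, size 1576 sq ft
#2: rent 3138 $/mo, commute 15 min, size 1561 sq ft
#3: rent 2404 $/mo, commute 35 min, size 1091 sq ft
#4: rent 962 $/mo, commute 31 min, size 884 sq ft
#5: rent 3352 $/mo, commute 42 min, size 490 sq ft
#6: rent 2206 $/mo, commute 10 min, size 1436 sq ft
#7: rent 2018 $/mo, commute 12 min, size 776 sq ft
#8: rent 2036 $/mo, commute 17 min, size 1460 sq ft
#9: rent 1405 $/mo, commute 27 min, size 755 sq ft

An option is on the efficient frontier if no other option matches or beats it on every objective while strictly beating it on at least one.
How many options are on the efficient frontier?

#1: not dominated (best size).
#2: not dominated.
#3: dominated by #6 (rent 2206≤2404, commute 10≤35, size 1436≥1091).
#4: not dominated (best rent).
#5: dominated by #1 (rent 1706≤3352, commute 38≤42, size 1576≥490).
#6: not dominated (best commute).
#7: not dominated.
#8: not dominated.
#9: not dominated.
Pareto-optimal: #1, #2, #4, #6, #7, #8, #9 → 7.

7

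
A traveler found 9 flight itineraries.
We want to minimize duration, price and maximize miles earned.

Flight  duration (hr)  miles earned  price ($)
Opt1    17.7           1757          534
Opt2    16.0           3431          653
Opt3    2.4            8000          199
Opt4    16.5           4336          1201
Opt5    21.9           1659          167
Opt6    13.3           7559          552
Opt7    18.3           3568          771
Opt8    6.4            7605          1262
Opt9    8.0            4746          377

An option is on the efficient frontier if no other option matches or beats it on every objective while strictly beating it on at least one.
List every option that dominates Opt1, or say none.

Opt3, Opt9

Opt3: duration 2.4≤17.7, miles earned 8000≥1757, price 199≤534 — dominates Opt1.
Opt9: duration 8.0≤17.7, miles earned 4746≥1757, price 377≤534 — dominates Opt1.
Others (Opt2, Opt4, Opt5, Opt6, Opt7, Opt8) are each worse than Opt1 on at least one objective.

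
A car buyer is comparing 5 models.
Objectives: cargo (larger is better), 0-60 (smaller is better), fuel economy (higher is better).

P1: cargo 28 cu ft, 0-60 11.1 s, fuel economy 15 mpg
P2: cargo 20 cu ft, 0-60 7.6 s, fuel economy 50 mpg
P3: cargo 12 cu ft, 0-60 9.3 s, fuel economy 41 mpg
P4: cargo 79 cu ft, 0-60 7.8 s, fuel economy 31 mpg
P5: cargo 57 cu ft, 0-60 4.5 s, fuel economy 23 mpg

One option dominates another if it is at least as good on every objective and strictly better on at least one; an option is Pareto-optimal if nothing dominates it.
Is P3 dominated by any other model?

Yes

P2 vs P3: cargo 20≥12, 0-60 7.6≤9.3, fuel economy 50≥41 — P2 is at least as good on every objective and strictly better on at least one, so P2 dominates P3.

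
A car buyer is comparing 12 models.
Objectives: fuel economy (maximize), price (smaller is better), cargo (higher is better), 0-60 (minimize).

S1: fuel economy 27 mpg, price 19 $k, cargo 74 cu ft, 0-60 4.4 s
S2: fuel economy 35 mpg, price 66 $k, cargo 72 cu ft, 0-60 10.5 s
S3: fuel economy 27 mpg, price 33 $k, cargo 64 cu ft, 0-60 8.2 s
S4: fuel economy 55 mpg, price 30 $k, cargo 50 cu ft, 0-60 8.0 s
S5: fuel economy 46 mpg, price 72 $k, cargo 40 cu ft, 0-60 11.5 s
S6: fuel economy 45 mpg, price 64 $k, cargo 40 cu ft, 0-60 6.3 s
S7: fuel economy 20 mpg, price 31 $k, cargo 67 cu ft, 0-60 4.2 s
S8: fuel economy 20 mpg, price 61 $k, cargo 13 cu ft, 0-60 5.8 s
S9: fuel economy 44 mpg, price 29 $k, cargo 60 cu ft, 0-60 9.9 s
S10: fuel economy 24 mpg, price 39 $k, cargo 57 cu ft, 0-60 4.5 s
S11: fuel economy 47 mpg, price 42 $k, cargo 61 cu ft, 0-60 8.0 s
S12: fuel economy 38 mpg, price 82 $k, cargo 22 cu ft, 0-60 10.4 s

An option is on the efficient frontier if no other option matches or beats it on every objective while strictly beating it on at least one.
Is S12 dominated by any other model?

Yes

S4 vs S12: fuel economy 55≥38, price 30≤82, cargo 50≥22, 0-60 8.0≤10.4 — S4 is at least as good on every objective and strictly better on at least one, so S4 dominates S12.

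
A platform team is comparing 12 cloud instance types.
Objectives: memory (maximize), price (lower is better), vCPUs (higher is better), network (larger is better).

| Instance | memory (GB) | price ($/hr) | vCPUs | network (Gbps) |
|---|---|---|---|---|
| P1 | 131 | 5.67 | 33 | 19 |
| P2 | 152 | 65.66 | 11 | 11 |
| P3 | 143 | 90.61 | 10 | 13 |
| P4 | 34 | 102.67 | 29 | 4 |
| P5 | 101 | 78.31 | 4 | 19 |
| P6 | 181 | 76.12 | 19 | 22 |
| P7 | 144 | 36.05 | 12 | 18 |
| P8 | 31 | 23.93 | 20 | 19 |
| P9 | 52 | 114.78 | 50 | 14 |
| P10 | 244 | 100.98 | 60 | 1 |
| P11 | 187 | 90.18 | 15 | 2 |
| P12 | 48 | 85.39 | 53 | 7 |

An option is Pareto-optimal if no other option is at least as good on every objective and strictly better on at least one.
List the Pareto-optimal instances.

P1: not dominated (best price).
P2: not dominated.
P3: dominated by P6 (memory 181≥143, price 76.12≤90.61, vCPUs 19≥10, network 22≥13).
P4: dominated by P1 (memory 131≥34, price 5.67≤102.67, vCPUs 33≥29, network 19≥4).
P5: dominated by P1 (memory 131≥101, price 5.67≤78.31, vCPUs 33≥4, network 19≥19).
P6: not dominated (best network).
P7: not dominated.
P8: dominated by P1 (memory 131≥31, price 5.67≤23.93, vCPUs 33≥20, network 19≥19).
P9: not dominated.
P10: not dominated (best memory).
P11: not dominated.
P12: not dominated.

P1, P2, P6, P7, P9, P10, P11, P12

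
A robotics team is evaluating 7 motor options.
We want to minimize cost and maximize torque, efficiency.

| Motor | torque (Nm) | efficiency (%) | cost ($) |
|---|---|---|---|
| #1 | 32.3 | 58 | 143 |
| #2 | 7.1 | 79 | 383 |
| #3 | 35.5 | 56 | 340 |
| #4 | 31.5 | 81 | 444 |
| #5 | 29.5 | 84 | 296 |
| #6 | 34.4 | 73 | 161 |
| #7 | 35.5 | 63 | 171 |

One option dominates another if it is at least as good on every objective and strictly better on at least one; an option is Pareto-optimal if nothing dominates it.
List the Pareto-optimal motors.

#1, #4, #5, #6, #7

#1: not dominated (best cost).
#2: dominated by #5 (torque 29.5≥7.1, efficiency 84≥79, cost 296≤383).
#3: dominated by #7 (torque 35.5≥35.5, efficiency 63≥56, cost 171≤340).
#4: not dominated.
#5: not dominated (best efficiency).
#6: not dominated.
#7: not dominated.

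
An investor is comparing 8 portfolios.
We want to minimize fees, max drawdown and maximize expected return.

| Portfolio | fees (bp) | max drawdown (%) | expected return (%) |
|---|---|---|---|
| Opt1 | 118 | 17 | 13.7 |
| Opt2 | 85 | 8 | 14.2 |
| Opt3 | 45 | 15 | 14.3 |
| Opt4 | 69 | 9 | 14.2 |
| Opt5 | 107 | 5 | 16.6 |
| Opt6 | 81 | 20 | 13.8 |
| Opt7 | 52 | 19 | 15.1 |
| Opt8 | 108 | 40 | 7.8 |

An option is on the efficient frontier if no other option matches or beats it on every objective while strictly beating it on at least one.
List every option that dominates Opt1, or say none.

Opt2: fees 85≤118, max drawdown 8≤17, expected return 14.2≥13.7 — dominates Opt1.
Opt3: fees 45≤118, max drawdown 15≤17, expected return 14.3≥13.7 — dominates Opt1.
Opt4: fees 69≤118, max drawdown 9≤17, expected return 14.2≥13.7 — dominates Opt1.
Opt5: fees 107≤118, max drawdown 5≤17, expected return 16.6≥13.7 — dominates Opt1.
Others (Opt6, Opt7, Opt8) are each worse than Opt1 on at least one objective.

Opt2, Opt3, Opt4, Opt5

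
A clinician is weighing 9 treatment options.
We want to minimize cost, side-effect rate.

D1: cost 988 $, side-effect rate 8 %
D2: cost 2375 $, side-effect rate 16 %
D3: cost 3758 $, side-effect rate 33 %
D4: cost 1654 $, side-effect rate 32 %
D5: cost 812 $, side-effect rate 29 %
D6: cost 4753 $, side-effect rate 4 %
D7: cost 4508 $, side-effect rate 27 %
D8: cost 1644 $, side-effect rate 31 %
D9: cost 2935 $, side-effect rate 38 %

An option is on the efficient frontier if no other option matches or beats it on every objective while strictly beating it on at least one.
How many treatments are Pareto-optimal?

D1: not dominated.
D2: dominated by D1 (cost 988≤2375, side-effect rate 8≤16).
D3: dominated by D1 (cost 988≤3758, side-effect rate 8≤33).
D4: dominated by D1 (cost 988≤1654, side-effect rate 8≤32).
D5: not dominated (best cost).
D6: not dominated (best side-effect rate).
D7: dominated by D1 (cost 988≤4508, side-effect rate 8≤27).
D8: dominated by D1 (cost 988≤1644, side-effect rate 8≤31).
D9: dominated by D1 (cost 988≤2935, side-effect rate 8≤38).
Pareto-optimal: D1, D5, D6 → 3.

3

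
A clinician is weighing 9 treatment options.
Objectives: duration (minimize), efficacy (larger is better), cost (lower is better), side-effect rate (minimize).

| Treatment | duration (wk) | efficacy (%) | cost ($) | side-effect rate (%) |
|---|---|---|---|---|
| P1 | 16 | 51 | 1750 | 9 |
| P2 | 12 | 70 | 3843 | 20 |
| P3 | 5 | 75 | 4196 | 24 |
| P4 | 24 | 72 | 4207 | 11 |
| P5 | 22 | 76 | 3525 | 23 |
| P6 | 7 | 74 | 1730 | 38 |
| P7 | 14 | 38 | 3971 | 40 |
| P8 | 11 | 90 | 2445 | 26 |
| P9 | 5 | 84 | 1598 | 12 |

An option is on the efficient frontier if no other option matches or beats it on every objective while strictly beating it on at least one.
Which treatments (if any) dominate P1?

none

P2: worse on cost (3843 vs 1750).
P3: worse on cost (4196 vs 1750).
P4: worse on duration (24 vs 16).
P5: worse on duration (22 vs 16).
P6: worse on side-effect rate (38 vs 9).
P7: worse on efficacy (38 vs 51).
P8: worse on cost (2445 vs 1750).
P9: worse on side-effect rate (12 vs 9).
No option dominates P1.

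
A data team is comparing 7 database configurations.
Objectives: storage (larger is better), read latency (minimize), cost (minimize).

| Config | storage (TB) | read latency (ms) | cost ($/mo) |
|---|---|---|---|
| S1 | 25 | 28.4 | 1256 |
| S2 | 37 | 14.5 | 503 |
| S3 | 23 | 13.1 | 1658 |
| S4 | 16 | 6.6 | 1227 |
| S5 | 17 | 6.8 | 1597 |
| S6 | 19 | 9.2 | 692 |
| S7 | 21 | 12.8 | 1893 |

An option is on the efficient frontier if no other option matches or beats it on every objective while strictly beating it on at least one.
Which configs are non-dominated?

S2, S3, S4, S5, S6, S7

S1: dominated by S2 (storage 37≥25, read latency 14.5≤28.4, cost 503≤1256).
S2: not dominated (best storage).
S3: not dominated.
S4: not dominated (best read latency).
S5: not dominated.
S6: not dominated.
S7: not dominated.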